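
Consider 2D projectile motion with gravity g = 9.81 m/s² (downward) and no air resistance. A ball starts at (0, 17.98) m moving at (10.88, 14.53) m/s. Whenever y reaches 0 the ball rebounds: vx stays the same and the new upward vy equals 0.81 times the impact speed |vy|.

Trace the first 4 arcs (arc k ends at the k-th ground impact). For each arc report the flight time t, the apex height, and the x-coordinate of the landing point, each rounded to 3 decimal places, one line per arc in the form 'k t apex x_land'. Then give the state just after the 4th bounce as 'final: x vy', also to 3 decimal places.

1 3.902 28.740 42.451
2 3.921 18.857 85.116
3 3.176 12.372 119.675
4 2.573 8.117 147.667
final: 147.667 10.222

Arc 1: start y=17.980, vy=14.530 → t=3.902, apex=28.740, x_land=42.451, impact vy=-23.746
  bounce: vy ← 0.81·23.746 = 19.235
Arc 2: start y=0.000, vy=19.235 → t=3.921, apex=18.857, x_land=85.116, impact vy=-19.235
  bounce: vy ← 0.81·19.235 = 15.580
Arc 3: start y=0.000, vy=15.580 → t=3.176, apex=12.372, x_land=119.675, impact vy=-15.580
  bounce: vy ← 0.81·15.580 = 12.620
Arc 4: start y=0.000, vy=12.620 → t=2.573, apex=8.117, x_land=147.667, impact vy=-12.620
  bounce: vy ← 0.81·12.620 = 10.222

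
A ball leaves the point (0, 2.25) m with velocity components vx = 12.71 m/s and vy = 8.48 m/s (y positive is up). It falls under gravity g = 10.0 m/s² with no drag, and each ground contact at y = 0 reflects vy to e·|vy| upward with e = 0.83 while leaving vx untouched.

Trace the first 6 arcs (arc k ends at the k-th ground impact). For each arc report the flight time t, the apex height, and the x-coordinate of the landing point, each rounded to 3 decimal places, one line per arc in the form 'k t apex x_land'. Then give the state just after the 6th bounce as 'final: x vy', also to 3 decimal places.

Arc 1: start y=2.250, vy=8.480 → t=1.929, apex=5.846, x_land=24.521, impact vy=-10.813
  bounce: vy ← 0.83·10.813 = 8.974
Arc 2: start y=0.000, vy=8.974 → t=1.795, apex=4.027, x_land=47.334, impact vy=-8.974
  bounce: vy ← 0.83·8.974 = 7.449
Arc 3: start y=0.000, vy=7.449 → t=1.490, apex=2.774, x_land=66.268, impact vy=-7.449
  bounce: vy ← 0.83·7.449 = 6.182
Arc 4: start y=0.000, vy=6.182 → t=1.236, apex=1.911, x_land=81.984, impact vy=-6.182
  bounce: vy ← 0.83·6.182 = 5.131
Arc 5: start y=0.000, vy=5.131 → t=1.026, apex=1.317, x_land=95.028, impact vy=-5.131
  bounce: vy ← 0.83·5.131 = 4.259
Arc 6: start y=0.000, vy=4.259 → t=0.852, apex=0.907, x_land=105.855, impact vy=-4.259
  bounce: vy ← 0.83·4.259 = 3.535

1 1.929 5.846 24.521
2 1.795 4.027 47.334
3 1.490 2.774 66.268
4 1.236 1.911 81.984
5 1.026 1.317 95.028
6 0.852 0.907 105.855
final: 105.855 3.535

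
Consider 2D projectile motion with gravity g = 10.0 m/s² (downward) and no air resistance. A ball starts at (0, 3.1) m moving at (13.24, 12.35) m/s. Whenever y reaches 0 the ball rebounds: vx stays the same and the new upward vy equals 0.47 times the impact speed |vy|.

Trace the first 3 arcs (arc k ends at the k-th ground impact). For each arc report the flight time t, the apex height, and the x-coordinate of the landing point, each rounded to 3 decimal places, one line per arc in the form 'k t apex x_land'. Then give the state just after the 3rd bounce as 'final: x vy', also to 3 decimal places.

1 2.700 10.726 35.743
2 1.377 2.369 53.972
3 0.647 0.523 62.539
final: 62.539 1.521

Arc 1: start y=3.100, vy=12.350 → t=2.700, apex=10.726, x_land=35.743, impact vy=-14.647
  bounce: vy ← 0.47·14.647 = 6.884
Arc 2: start y=0.000, vy=6.884 → t=1.377, apex=2.369, x_land=53.972, impact vy=-6.884
  bounce: vy ← 0.47·6.884 = 3.235
Arc 3: start y=0.000, vy=3.235 → t=0.647, apex=0.523, x_land=62.539, impact vy=-3.235
  bounce: vy ← 0.47·3.235 = 1.521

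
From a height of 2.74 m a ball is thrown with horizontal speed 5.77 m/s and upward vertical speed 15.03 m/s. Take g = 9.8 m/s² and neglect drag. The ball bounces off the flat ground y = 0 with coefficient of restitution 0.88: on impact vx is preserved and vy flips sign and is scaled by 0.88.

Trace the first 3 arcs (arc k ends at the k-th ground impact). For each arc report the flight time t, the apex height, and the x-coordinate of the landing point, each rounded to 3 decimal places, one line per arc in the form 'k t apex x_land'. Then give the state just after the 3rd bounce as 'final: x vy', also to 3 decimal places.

Arc 1: start y=2.740, vy=15.030 → t=3.240, apex=14.266, x_land=18.694, impact vy=-16.721
  bounce: vy ← 0.88·16.721 = 14.715
Arc 2: start y=0.000, vy=14.715 → t=3.003, apex=11.047, x_land=36.022, impact vy=-14.715
  bounce: vy ← 0.88·14.715 = 12.949
Arc 3: start y=0.000, vy=12.949 → t=2.643, apex=8.555, x_land=51.270, impact vy=-12.949
  bounce: vy ← 0.88·12.949 = 11.395

1 3.240 14.266 18.694
2 3.003 11.047 36.022
3 2.643 8.555 51.270
final: 51.270 11.395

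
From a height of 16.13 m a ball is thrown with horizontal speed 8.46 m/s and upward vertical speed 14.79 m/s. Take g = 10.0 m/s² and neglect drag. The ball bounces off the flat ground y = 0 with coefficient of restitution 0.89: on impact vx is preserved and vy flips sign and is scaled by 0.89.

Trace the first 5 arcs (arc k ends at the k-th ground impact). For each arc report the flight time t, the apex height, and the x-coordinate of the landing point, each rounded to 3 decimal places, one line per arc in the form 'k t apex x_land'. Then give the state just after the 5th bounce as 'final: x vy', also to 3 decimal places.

Arc 1: start y=16.130, vy=14.790 → t=3.806, apex=27.067, x_land=32.196, impact vy=-23.267
  bounce: vy ← 0.89·23.267 = 20.707
Arc 2: start y=0.000, vy=20.707 → t=4.141, apex=21.440, x_land=67.233, impact vy=-20.707
  bounce: vy ← 0.89·20.707 = 18.430
Arc 3: start y=0.000, vy=18.430 → t=3.686, apex=16.983, x_land=98.416, impact vy=-18.430
  bounce: vy ← 0.89·18.430 = 16.402
Arc 4: start y=0.000, vy=16.402 → t=3.280, apex=13.452, x_land=126.169, impact vy=-16.402
  bounce: vy ← 0.89·16.402 = 14.598
Arc 5: start y=0.000, vy=14.598 → t=2.920, apex=10.655, x_land=150.869, impact vy=-14.598
  bounce: vy ← 0.89·14.598 = 12.992

1 3.806 27.067 32.196
2 4.141 21.440 67.233
3 3.686 16.983 98.416
4 3.280 13.452 126.169
5 2.920 10.655 150.869
final: 150.869 12.992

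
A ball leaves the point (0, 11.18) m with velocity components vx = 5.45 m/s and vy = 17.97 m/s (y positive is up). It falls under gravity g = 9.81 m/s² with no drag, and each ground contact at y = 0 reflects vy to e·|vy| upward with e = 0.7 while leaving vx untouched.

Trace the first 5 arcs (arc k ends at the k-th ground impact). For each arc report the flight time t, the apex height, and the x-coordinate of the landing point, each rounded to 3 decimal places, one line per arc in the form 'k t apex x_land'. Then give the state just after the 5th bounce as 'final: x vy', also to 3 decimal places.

Arc 1: start y=11.180, vy=17.970 → t=4.206, apex=27.639, x_land=22.920, impact vy=-23.287
  bounce: vy ← 0.7·23.287 = 16.301
Arc 2: start y=0.000, vy=16.301 → t=3.323, apex=13.543, x_land=41.032, impact vy=-16.301
  bounce: vy ← 0.7·16.301 = 11.411
Arc 3: start y=0.000, vy=11.411 → t=2.326, apex=6.636, x_land=53.711, impact vy=-11.411
  bounce: vy ← 0.7·11.411 = 7.987
Arc 4: start y=0.000, vy=7.987 → t=1.628, apex=3.252, x_land=62.586, impact vy=-7.987
  bounce: vy ← 0.7·7.987 = 5.591
Arc 5: start y=0.000, vy=5.591 → t=1.140, apex=1.593, x_land=68.798, impact vy=-5.591
  bounce: vy ← 0.7·5.591 = 3.914

1 4.206 27.639 22.920
2 3.323 13.543 41.032
3 2.326 6.636 53.711
4 1.628 3.252 62.586
5 1.140 1.593 68.798
final: 68.798 3.914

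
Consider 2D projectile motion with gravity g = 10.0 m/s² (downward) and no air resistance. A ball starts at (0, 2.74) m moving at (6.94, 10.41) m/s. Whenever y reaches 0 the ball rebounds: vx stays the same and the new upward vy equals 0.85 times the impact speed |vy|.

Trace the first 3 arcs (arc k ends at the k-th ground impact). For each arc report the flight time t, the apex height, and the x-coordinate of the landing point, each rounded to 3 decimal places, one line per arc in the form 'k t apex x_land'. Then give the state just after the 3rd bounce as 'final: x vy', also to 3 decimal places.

1 2.318 8.158 16.090
2 2.172 5.894 31.160
3 1.846 4.259 43.970
final: 43.970 7.845

Arc 1: start y=2.740, vy=10.410 → t=2.318, apex=8.158, x_land=16.090, impact vy=-12.774
  bounce: vy ← 0.85·12.774 = 10.858
Arc 2: start y=0.000, vy=10.858 → t=2.172, apex=5.894, x_land=31.160, impact vy=-10.858
  bounce: vy ← 0.85·10.858 = 9.229
Arc 3: start y=0.000, vy=9.229 → t=1.846, apex=4.259, x_land=43.970, impact vy=-9.229
  bounce: vy ← 0.85·9.229 = 7.845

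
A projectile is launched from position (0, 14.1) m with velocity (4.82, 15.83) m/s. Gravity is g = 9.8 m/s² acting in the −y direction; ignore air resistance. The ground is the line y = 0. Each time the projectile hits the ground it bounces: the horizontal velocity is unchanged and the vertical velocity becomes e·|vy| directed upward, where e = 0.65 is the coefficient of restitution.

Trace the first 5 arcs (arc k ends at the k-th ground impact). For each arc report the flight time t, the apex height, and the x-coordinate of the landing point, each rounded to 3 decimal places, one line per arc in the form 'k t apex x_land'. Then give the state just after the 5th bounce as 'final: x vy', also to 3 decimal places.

1 3.958 26.885 19.076
2 3.045 11.359 33.753
3 1.979 4.799 43.294
4 1.287 2.028 49.495
5 0.836 0.857 53.526
final: 53.526 2.663

Arc 1: start y=14.100, vy=15.830 → t=3.958, apex=26.885, x_land=19.076, impact vy=-22.955
  bounce: vy ← 0.65·22.955 = 14.921
Arc 2: start y=0.000, vy=14.921 → t=3.045, apex=11.359, x_land=33.753, impact vy=-14.921
  bounce: vy ← 0.65·14.921 = 9.699
Arc 3: start y=0.000, vy=9.699 → t=1.979, apex=4.799, x_land=43.294, impact vy=-9.699
  bounce: vy ← 0.65·9.699 = 6.304
Arc 4: start y=0.000, vy=6.304 → t=1.287, apex=2.028, x_land=49.495, impact vy=-6.304
  bounce: vy ← 0.65·6.304 = 4.098
Arc 5: start y=0.000, vy=4.098 → t=0.836, apex=0.857, x_land=53.526, impact vy=-4.098
  bounce: vy ← 0.65·4.098 = 2.663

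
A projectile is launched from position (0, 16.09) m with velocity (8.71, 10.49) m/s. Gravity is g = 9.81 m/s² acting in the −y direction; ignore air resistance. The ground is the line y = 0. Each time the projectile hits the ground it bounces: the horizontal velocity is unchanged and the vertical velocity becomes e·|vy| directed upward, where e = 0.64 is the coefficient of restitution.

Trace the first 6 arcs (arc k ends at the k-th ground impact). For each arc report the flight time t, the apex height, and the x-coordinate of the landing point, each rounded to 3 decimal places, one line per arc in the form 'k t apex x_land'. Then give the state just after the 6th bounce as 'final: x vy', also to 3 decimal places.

Arc 1: start y=16.090, vy=10.490 → t=3.173, apex=21.699, x_land=27.633, impact vy=-20.633
  bounce: vy ← 0.64·20.633 = 13.205
Arc 2: start y=0.000, vy=13.205 → t=2.692, apex=8.888, x_land=51.082, impact vy=-13.205
  bounce: vy ← 0.64·13.205 = 8.451
Arc 3: start y=0.000, vy=8.451 → t=1.723, apex=3.640, x_land=66.090, impact vy=-8.451
  bounce: vy ← 0.64·8.451 = 5.409
Arc 4: start y=0.000, vy=5.409 → t=1.103, apex=1.491, x_land=75.694, impact vy=-5.409
  bounce: vy ← 0.64·5.409 = 3.462
Arc 5: start y=0.000, vy=3.462 → t=0.706, apex=0.611, x_land=81.841, impact vy=-3.462
  bounce: vy ← 0.64·3.462 = 2.215
Arc 6: start y=0.000, vy=2.215 → t=0.452, apex=0.250, x_land=85.775, impact vy=-2.215
  bounce: vy ← 0.64·2.215 = 1.418

1 3.173 21.699 27.633
2 2.692 8.888 51.082
3 1.723 3.640 66.090
4 1.103 1.491 75.694
5 0.706 0.611 81.841
6 0.452 0.250 85.775
final: 85.775 1.418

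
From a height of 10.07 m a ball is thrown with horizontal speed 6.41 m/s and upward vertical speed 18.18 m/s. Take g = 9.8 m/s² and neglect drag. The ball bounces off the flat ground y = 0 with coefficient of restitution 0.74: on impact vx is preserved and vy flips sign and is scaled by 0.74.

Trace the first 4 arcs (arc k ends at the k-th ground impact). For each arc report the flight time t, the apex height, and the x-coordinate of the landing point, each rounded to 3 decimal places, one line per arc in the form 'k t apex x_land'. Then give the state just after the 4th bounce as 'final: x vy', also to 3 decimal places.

1 4.200 26.933 26.919
2 3.470 14.748 49.161
3 2.568 8.076 65.619
4 1.900 4.423 77.799
final: 77.799 6.890

Arc 1: start y=10.070, vy=18.180 → t=4.200, apex=26.933, x_land=26.919, impact vy=-22.976
  bounce: vy ← 0.74·22.976 = 17.002
Arc 2: start y=0.000, vy=17.002 → t=3.470, apex=14.748, x_land=49.161, impact vy=-17.002
  bounce: vy ← 0.74·17.002 = 12.582
Arc 3: start y=0.000, vy=12.582 → t=2.568, apex=8.076, x_land=65.619, impact vy=-12.582
  bounce: vy ← 0.74·12.582 = 9.310
Arc 4: start y=0.000, vy=9.310 → t=1.900, apex=4.423, x_land=77.799, impact vy=-9.310
  bounce: vy ← 0.74·9.310 = 6.890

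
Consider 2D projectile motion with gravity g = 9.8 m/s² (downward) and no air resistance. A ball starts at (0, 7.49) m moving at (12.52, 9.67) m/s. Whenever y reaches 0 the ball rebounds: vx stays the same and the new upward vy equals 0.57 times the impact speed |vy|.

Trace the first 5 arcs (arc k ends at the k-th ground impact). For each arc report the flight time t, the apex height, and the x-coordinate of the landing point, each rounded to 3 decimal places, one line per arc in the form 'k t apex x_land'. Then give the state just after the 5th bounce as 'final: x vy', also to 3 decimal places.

1 2.569 12.261 32.159
2 1.803 3.984 54.736
3 1.028 1.294 67.605
4 0.586 0.421 74.940
5 0.334 0.137 79.121
final: 79.121 0.933

Arc 1: start y=7.490, vy=9.670 → t=2.569, apex=12.261, x_land=32.159, impact vy=-15.502
  bounce: vy ← 0.57·15.502 = 8.836
Arc 2: start y=0.000, vy=8.836 → t=1.803, apex=3.984, x_land=54.736, impact vy=-8.836
  bounce: vy ← 0.57·8.836 = 5.037
Arc 3: start y=0.000, vy=5.037 → t=1.028, apex=1.294, x_land=67.605, impact vy=-5.037
  bounce: vy ← 0.57·5.037 = 2.871
Arc 4: start y=0.000, vy=2.871 → t=0.586, apex=0.421, x_land=74.940, impact vy=-2.871
  bounce: vy ← 0.57·2.871 = 1.636
Arc 5: start y=0.000, vy=1.636 → t=0.334, apex=0.137, x_land=79.121, impact vy=-1.636
  bounce: vy ← 0.57·1.636 = 0.933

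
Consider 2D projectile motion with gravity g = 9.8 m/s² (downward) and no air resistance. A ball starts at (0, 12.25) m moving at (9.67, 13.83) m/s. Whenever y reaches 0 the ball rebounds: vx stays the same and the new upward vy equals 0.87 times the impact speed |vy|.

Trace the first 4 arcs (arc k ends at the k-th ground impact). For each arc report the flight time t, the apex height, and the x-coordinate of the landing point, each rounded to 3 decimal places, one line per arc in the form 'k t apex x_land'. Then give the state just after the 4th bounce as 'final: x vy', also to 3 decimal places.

Arc 1: start y=12.250, vy=13.830 → t=3.531, apex=22.009, x_land=34.140, impact vy=-20.769
  bounce: vy ← 0.87·20.769 = 18.069
Arc 2: start y=0.000, vy=18.069 → t=3.688, apex=16.658, x_land=69.800, impact vy=-18.069
  bounce: vy ← 0.87·18.069 = 15.720
Arc 3: start y=0.000, vy=15.720 → t=3.208, apex=12.609, x_land=100.824, impact vy=-15.720
  bounce: vy ← 0.87·15.720 = 13.677
Arc 4: start y=0.000, vy=13.677 → t=2.791, apex=9.544, x_land=127.814, impact vy=-13.677
  bounce: vy ← 0.87·13.677 = 11.899

1 3.531 22.009 34.140
2 3.688 16.658 69.800
3 3.208 12.609 100.824
4 2.791 9.544 127.814
final: 127.814 11.899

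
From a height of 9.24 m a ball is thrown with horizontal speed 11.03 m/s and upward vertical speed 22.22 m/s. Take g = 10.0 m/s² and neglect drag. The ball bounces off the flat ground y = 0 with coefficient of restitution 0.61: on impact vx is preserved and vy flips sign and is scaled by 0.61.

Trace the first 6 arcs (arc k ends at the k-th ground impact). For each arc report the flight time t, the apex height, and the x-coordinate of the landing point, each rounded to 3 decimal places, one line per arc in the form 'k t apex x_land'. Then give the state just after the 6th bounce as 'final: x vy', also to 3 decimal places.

Arc 1: start y=9.240, vy=22.220 → t=4.827, apex=33.926, x_land=53.240, impact vy=-26.049
  bounce: vy ← 0.61·26.049 = 15.890
Arc 2: start y=0.000, vy=15.890 → t=3.178, apex=12.624, x_land=88.293, impact vy=-15.890
  bounce: vy ← 0.61·15.890 = 9.693
Arc 3: start y=0.000, vy=9.693 → t=1.939, apex=4.697, x_land=109.675, impact vy=-9.693
  bounce: vy ← 0.61·9.693 = 5.913
Arc 4: start y=0.000, vy=5.913 → t=1.183, apex=1.748, x_land=122.718, impact vy=-5.913
  bounce: vy ← 0.61·5.913 = 3.607
Arc 5: start y=0.000, vy=3.607 → t=0.721, apex=0.650, x_land=130.674, impact vy=-3.607
  bounce: vy ← 0.61·3.607 = 2.200
Arc 6: start y=0.000, vy=2.200 → t=0.440, apex=0.242, x_land=135.527, impact vy=-2.200
  bounce: vy ← 0.61·2.200 = 1.342

1 4.827 33.926 53.240
2 3.178 12.624 88.293
3 1.939 4.697 109.675
4 1.183 1.748 122.718
5 0.721 0.650 130.674
6 0.440 0.242 135.527
final: 135.527 1.342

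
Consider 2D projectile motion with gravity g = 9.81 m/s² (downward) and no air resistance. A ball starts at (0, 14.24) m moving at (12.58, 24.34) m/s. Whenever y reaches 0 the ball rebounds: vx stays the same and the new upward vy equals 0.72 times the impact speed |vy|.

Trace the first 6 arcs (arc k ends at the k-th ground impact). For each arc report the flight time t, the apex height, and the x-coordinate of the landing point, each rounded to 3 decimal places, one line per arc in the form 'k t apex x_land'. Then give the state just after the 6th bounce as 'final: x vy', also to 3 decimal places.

Arc 1: start y=14.240, vy=24.340 → t=5.491, apex=44.435, x_land=69.077, impact vy=-29.527
  bounce: vy ← 0.72·29.527 = 21.259
Arc 2: start y=0.000, vy=21.259 → t=4.334, apex=23.035, x_land=123.601, impact vy=-21.259
  bounce: vy ← 0.72·21.259 = 15.307
Arc 3: start y=0.000, vy=15.307 → t=3.121, apex=11.942, x_land=162.858, impact vy=-15.307
  bounce: vy ← 0.72·15.307 = 11.021
Arc 4: start y=0.000, vy=11.021 → t=2.247, apex=6.190, x_land=191.124, impact vy=-11.021
  bounce: vy ← 0.72·11.021 = 7.935
Arc 5: start y=0.000, vy=7.935 → t=1.618, apex=3.209, x_land=211.475, impact vy=-7.935
  bounce: vy ← 0.72·7.935 = 5.713
Arc 6: start y=0.000, vy=5.713 → t=1.165, apex=1.664, x_land=226.127, impact vy=-5.713
  bounce: vy ← 0.72·5.713 = 4.113

1 5.491 44.435 69.077
2 4.334 23.035 123.601
3 3.121 11.942 162.858
4 2.247 6.190 191.124
5 1.618 3.209 211.475
6 1.165 1.664 226.127
final: 226.127 4.113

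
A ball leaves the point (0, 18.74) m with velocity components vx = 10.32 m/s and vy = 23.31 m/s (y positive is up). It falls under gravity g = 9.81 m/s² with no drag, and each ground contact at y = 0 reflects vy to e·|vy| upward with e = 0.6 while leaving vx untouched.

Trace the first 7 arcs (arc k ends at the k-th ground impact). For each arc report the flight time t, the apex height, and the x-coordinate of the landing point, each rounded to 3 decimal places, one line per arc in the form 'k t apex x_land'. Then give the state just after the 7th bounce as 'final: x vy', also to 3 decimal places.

Arc 1: start y=18.740, vy=23.310 → t=5.453, apex=46.434, x_land=56.274, impact vy=-30.183
  bounce: vy ← 0.6·30.183 = 18.110
Arc 2: start y=0.000, vy=18.110 → t=3.692, apex=16.716, x_land=94.377, impact vy=-18.110
  bounce: vy ← 0.6·18.110 = 10.866
Arc 3: start y=0.000, vy=10.866 → t=2.215, apex=6.018, x_land=117.239, impact vy=-10.866
  bounce: vy ← 0.6·10.866 = 6.520
Arc 4: start y=0.000, vy=6.520 → t=1.329, apex=2.166, x_land=130.956, impact vy=-6.520
  bounce: vy ← 0.6·6.520 = 3.912
Arc 5: start y=0.000, vy=3.912 → t=0.798, apex=0.780, x_land=139.187, impact vy=-3.912
  bounce: vy ← 0.6·3.912 = 2.347
Arc 6: start y=0.000, vy=2.347 → t=0.479, apex=0.281, x_land=144.125, impact vy=-2.347
  bounce: vy ← 0.6·2.347 = 1.408
Arc 7: start y=0.000, vy=1.408 → t=0.287, apex=0.101, x_land=147.088, impact vy=-1.408
  bounce: vy ← 0.6·1.408 = 0.845

1 5.453 46.434 56.274
2 3.692 16.716 94.377
3 2.215 6.018 117.239
4 1.329 2.166 130.956
5 0.798 0.780 139.187
6 0.479 0.281 144.125
7 0.287 0.101 147.088
final: 147.088 0.845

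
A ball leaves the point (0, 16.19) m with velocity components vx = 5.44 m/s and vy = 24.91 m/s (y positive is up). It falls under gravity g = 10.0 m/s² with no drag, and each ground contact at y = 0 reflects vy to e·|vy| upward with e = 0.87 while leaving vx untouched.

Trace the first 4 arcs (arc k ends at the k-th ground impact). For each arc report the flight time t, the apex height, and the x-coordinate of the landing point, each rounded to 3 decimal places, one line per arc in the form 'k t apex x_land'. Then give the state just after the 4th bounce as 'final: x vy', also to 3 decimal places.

Arc 1: start y=16.190, vy=24.910 → t=5.564, apex=47.215, x_land=30.268, impact vy=-30.730
  bounce: vy ← 0.87·30.730 = 26.735
Arc 2: start y=0.000, vy=26.735 → t=5.347, apex=35.737, x_land=59.355, impact vy=-26.735
  bounce: vy ← 0.87·26.735 = 23.259
Arc 3: start y=0.000, vy=23.259 → t=4.652, apex=27.050, x_land=84.661, impact vy=-23.259
  bounce: vy ← 0.87·23.259 = 20.236
Arc 4: start y=0.000, vy=20.236 → t=4.047, apex=20.474, x_land=106.678, impact vy=-20.236
  bounce: vy ← 0.87·20.236 = 17.605

1 5.564 47.215 30.268
2 5.347 35.737 59.355
3 4.652 27.050 84.661
4 4.047 20.474 106.678
final: 106.678 17.605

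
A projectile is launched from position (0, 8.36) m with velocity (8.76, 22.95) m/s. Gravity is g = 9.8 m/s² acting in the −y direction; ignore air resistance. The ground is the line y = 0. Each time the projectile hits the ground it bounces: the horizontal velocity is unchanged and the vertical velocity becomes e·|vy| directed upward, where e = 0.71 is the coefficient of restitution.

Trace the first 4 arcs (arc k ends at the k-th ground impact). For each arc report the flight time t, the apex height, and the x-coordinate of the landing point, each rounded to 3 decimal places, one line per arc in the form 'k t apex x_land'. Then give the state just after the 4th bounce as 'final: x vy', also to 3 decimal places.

1 5.023 35.233 44.004
2 3.808 17.761 77.360
3 2.703 8.953 101.042
4 1.919 4.513 117.857
final: 117.857 6.678

Arc 1: start y=8.360, vy=22.950 → t=5.023, apex=35.233, x_land=44.004, impact vy=-26.278
  bounce: vy ← 0.71·26.278 = 18.658
Arc 2: start y=0.000, vy=18.658 → t=3.808, apex=17.761, x_land=77.360, impact vy=-18.658
  bounce: vy ← 0.71·18.658 = 13.247
Arc 3: start y=0.000, vy=13.247 → t=2.703, apex=8.953, x_land=101.042, impact vy=-13.247
  bounce: vy ← 0.71·13.247 = 9.405
Arc 4: start y=0.000, vy=9.405 → t=1.919, apex=4.513, x_land=117.857, impact vy=-9.405
  bounce: vy ← 0.71·9.405 = 6.678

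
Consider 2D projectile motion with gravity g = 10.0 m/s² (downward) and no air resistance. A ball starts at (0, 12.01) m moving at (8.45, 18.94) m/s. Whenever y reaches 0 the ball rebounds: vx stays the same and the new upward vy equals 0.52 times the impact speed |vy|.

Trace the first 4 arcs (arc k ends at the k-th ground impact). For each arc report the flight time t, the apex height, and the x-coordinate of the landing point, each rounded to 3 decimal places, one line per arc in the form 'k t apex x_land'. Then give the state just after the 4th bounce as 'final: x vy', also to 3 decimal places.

1 4.341 29.946 36.684
2 2.545 8.097 58.191
3 1.323 2.190 69.374
4 0.688 0.592 75.190
final: 75.190 1.789

Arc 1: start y=12.010, vy=18.940 → t=4.341, apex=29.946, x_land=36.684, impact vy=-24.473
  bounce: vy ← 0.52·24.473 = 12.726
Arc 2: start y=0.000, vy=12.726 → t=2.545, apex=8.097, x_land=58.191, impact vy=-12.726
  bounce: vy ← 0.52·12.726 = 6.617
Arc 3: start y=0.000, vy=6.617 → t=1.323, apex=2.190, x_land=69.374, impact vy=-6.617
  bounce: vy ← 0.52·6.617 = 3.441
Arc 4: start y=0.000, vy=3.441 → t=0.688, apex=0.592, x_land=75.190, impact vy=-3.441
  bounce: vy ← 0.52·3.441 = 1.789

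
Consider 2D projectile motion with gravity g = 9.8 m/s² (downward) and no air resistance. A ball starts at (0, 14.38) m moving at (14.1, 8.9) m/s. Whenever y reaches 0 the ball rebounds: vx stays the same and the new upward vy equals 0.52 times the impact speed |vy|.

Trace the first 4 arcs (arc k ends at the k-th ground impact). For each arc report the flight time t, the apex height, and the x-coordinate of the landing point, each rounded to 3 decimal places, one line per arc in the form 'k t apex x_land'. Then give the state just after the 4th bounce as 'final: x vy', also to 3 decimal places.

1 2.847 18.421 40.144
2 2.016 4.981 68.577
3 1.049 1.347 83.361
4 0.545 0.364 91.050
final: 91.050 1.389

Arc 1: start y=14.380, vy=8.900 → t=2.847, apex=18.421, x_land=40.144, impact vy=-19.002
  bounce: vy ← 0.52·19.002 = 9.881
Arc 2: start y=0.000, vy=9.881 → t=2.016, apex=4.981, x_land=68.577, impact vy=-9.881
  bounce: vy ← 0.52·9.881 = 5.138
Arc 3: start y=0.000, vy=5.138 → t=1.049, apex=1.347, x_land=83.361, impact vy=-5.138
  bounce: vy ← 0.52·5.138 = 2.672
Arc 4: start y=0.000, vy=2.672 → t=0.545, apex=0.364, x_land=91.050, impact vy=-2.672
  bounce: vy ← 0.52·2.672 = 1.389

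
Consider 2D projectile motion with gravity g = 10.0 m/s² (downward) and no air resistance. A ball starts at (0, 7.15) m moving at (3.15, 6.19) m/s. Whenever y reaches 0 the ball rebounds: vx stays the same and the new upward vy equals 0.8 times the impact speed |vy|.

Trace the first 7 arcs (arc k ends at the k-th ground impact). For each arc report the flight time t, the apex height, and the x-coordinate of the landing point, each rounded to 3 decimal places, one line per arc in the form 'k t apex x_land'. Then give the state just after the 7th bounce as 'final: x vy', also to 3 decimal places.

1 1.966 9.066 6.191
2 2.154 5.802 12.978
3 1.724 3.713 18.407
4 1.379 2.377 22.751
5 1.103 1.521 26.225
6 0.882 0.973 29.005
7 0.706 0.623 31.229
final: 31.229 2.824

Arc 1: start y=7.150, vy=6.190 → t=1.966, apex=9.066, x_land=6.191, impact vy=-13.465
  bounce: vy ← 0.8·13.465 = 10.772
Arc 2: start y=0.000, vy=10.772 → t=2.154, apex=5.802, x_land=12.978, impact vy=-10.772
  bounce: vy ← 0.8·10.772 = 8.618
Arc 3: start y=0.000, vy=8.618 → t=1.724, apex=3.713, x_land=18.407, impact vy=-8.618
  bounce: vy ← 0.8·8.618 = 6.894
Arc 4: start y=0.000, vy=6.894 → t=1.379, apex=2.377, x_land=22.751, impact vy=-6.894
  bounce: vy ← 0.8·6.894 = 5.515
Arc 5: start y=0.000, vy=5.515 → t=1.103, apex=1.521, x_land=26.225, impact vy=-5.515
  bounce: vy ← 0.8·5.515 = 4.412
Arc 6: start y=0.000, vy=4.412 → t=0.882, apex=0.973, x_land=29.005, impact vy=-4.412
  bounce: vy ← 0.8·4.412 = 3.530
Arc 7: start y=0.000, vy=3.530 → t=0.706, apex=0.623, x_land=31.229, impact vy=-3.530
  bounce: vy ← 0.8·3.530 = 2.824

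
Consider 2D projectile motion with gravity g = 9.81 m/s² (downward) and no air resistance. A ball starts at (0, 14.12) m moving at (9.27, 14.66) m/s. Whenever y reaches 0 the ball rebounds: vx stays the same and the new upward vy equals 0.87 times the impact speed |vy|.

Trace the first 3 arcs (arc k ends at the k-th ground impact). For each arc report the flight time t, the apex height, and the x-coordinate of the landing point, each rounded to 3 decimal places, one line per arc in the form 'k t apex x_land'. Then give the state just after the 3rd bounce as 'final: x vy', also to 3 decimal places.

1 3.755 25.074 34.812
2 3.934 18.978 71.281
3 3.423 14.365 103.009
final: 103.009 14.606

Arc 1: start y=14.120, vy=14.660 → t=3.755, apex=25.074, x_land=34.812, impact vy=-22.180
  bounce: vy ← 0.87·22.180 = 19.297
Arc 2: start y=0.000, vy=19.297 → t=3.934, apex=18.978, x_land=71.281, impact vy=-19.297
  bounce: vy ← 0.87·19.297 = 16.788
Arc 3: start y=0.000, vy=16.788 → t=3.423, apex=14.365, x_land=103.009, impact vy=-16.788
  bounce: vy ← 0.87·16.788 = 14.606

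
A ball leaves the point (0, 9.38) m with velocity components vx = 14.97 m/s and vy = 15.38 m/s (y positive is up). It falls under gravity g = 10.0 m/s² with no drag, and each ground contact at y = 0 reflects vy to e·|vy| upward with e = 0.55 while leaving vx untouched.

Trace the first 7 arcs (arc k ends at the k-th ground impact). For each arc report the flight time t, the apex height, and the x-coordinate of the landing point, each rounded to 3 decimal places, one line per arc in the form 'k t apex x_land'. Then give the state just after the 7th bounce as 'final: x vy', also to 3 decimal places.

1 3.597 21.207 53.854
2 2.265 6.415 87.768
3 1.246 1.941 106.420
4 0.685 0.587 116.679
5 0.377 0.178 122.321
6 0.207 0.054 125.424
7 0.114 0.016 127.131
final: 127.131 0.314

Arc 1: start y=9.380, vy=15.380 → t=3.597, apex=21.207, x_land=53.854, impact vy=-20.595
  bounce: vy ← 0.55·20.595 = 11.327
Arc 2: start y=0.000, vy=11.327 → t=2.265, apex=6.415, x_land=87.768, impact vy=-11.327
  bounce: vy ← 0.55·11.327 = 6.230
Arc 3: start y=0.000, vy=6.230 → t=1.246, apex=1.941, x_land=106.420, impact vy=-6.230
  bounce: vy ← 0.55·6.230 = 3.426
Arc 4: start y=0.000, vy=3.426 → t=0.685, apex=0.587, x_land=116.679, impact vy=-3.426
  bounce: vy ← 0.55·3.426 = 1.885
Arc 5: start y=0.000, vy=1.885 → t=0.377, apex=0.178, x_land=122.321, impact vy=-1.885
  bounce: vy ← 0.55·1.885 = 1.037
Arc 6: start y=0.000, vy=1.037 → t=0.207, apex=0.054, x_land=125.424, impact vy=-1.037
  bounce: vy ← 0.55·1.037 = 0.570
Arc 7: start y=0.000, vy=0.570 → t=0.114, apex=0.016, x_land=127.131, impact vy=-0.570
  bounce: vy ← 0.55·0.570 = 0.314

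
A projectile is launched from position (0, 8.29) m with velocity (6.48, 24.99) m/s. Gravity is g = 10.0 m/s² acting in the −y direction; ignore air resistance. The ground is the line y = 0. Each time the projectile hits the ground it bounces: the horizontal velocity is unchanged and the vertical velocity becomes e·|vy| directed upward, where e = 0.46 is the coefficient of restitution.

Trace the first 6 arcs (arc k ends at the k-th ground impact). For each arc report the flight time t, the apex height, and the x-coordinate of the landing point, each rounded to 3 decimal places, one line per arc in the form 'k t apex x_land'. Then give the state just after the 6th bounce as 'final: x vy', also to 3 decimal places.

Arc 1: start y=8.290, vy=24.990 → t=5.310, apex=39.515, x_land=34.410, impact vy=-28.112
  bounce: vy ← 0.46·28.112 = 12.932
Arc 2: start y=0.000, vy=12.932 → t=2.586, apex=8.361, x_land=51.170, impact vy=-12.932
  bounce: vy ← 0.46·12.932 = 5.949
Arc 3: start y=0.000, vy=5.949 → t=1.190, apex=1.769, x_land=58.879, impact vy=-5.949
  bounce: vy ← 0.46·5.949 = 2.736
Arc 4: start y=0.000, vy=2.736 → t=0.547, apex=0.374, x_land=62.425, impact vy=-2.736
  bounce: vy ← 0.46·2.736 = 1.259
Arc 5: start y=0.000, vy=1.259 → t=0.252, apex=0.079, x_land=64.057, impact vy=-1.259
  bounce: vy ← 0.46·1.259 = 0.579
Arc 6: start y=0.000, vy=0.579 → t=0.116, apex=0.017, x_land=64.807, impact vy=-0.579
  bounce: vy ← 0.46·0.579 = 0.266

1 5.310 39.515 34.410
2 2.586 8.361 51.170
3 1.190 1.769 58.879
4 0.547 0.374 62.425
5 0.252 0.079 64.057
6 0.116 0.017 64.807
final: 64.807 0.266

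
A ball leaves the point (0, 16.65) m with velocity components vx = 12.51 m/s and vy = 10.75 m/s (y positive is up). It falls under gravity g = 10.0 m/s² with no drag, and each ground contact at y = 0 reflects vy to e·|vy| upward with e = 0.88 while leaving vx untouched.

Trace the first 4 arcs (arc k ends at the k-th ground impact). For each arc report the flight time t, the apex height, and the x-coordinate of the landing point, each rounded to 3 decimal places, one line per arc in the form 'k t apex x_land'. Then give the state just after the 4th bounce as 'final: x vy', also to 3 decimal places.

Arc 1: start y=16.650, vy=10.750 → t=3.193, apex=22.428, x_land=39.944, impact vy=-21.179
  bounce: vy ← 0.88·21.179 = 18.638
Arc 2: start y=0.000, vy=18.638 → t=3.728, apex=17.368, x_land=86.575, impact vy=-18.638
  bounce: vy ← 0.88·18.638 = 16.401
Arc 3: start y=0.000, vy=16.401 → t=3.280, apex=13.450, x_land=127.611, impact vy=-16.401
  bounce: vy ← 0.88·16.401 = 14.433
Arc 4: start y=0.000, vy=14.433 → t=2.887, apex=10.416, x_land=163.723, impact vy=-14.433
  bounce: vy ← 0.88·14.433 = 12.701

1 3.193 22.428 39.944
2 3.728 17.368 86.575
3 3.280 13.450 127.611
4 2.887 10.416 163.723
final: 163.723 12.701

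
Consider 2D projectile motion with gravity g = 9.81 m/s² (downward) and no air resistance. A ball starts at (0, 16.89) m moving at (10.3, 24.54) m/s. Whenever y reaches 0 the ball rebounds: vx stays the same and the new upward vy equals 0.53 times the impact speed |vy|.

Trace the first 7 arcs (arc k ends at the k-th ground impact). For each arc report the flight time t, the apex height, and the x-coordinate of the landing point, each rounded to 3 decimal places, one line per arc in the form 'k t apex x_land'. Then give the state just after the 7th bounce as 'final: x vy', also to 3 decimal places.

1 5.616 47.584 57.847
2 3.302 13.366 91.852
3 1.750 3.755 109.876
4 0.927 1.055 119.428
5 0.492 0.296 124.490
6 0.261 0.083 127.174
7 0.138 0.023 128.596
final: 128.596 0.359

Arc 1: start y=16.890, vy=24.540 → t=5.616, apex=47.584, x_land=57.847, impact vy=-30.555
  bounce: vy ← 0.53·30.555 = 16.194
Arc 2: start y=0.000, vy=16.194 → t=3.302, apex=13.366, x_land=91.852, impact vy=-16.194
  bounce: vy ← 0.53·16.194 = 8.583
Arc 3: start y=0.000, vy=8.583 → t=1.750, apex=3.755, x_land=109.876, impact vy=-8.583
  bounce: vy ← 0.53·8.583 = 4.549
Arc 4: start y=0.000, vy=4.549 → t=0.927, apex=1.055, x_land=119.428, impact vy=-4.549
  bounce: vy ← 0.53·4.549 = 2.411
Arc 5: start y=0.000, vy=2.411 → t=0.492, apex=0.296, x_land=124.490, impact vy=-2.411
  bounce: vy ← 0.53·2.411 = 1.278
Arc 6: start y=0.000, vy=1.278 → t=0.261, apex=0.083, x_land=127.174, impact vy=-1.278
  bounce: vy ← 0.53·1.278 = 0.677
Arc 7: start y=0.000, vy=0.677 → t=0.138, apex=0.023, x_land=128.596, impact vy=-0.677
  bounce: vy ← 0.53·0.677 = 0.359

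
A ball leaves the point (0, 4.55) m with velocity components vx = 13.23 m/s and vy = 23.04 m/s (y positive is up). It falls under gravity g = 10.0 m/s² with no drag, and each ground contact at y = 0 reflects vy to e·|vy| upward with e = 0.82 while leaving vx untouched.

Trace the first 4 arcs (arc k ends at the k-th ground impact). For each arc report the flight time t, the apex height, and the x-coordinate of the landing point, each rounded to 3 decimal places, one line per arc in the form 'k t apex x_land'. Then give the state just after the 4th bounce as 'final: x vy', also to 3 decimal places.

Arc 1: start y=4.550, vy=23.040 → t=4.798, apex=31.092, x_land=63.473, impact vy=-24.937
  bounce: vy ← 0.82·24.937 = 20.448
Arc 2: start y=0.000, vy=20.448 → t=4.090, apex=20.906, x_land=117.579, impact vy=-20.448
  bounce: vy ← 0.82·20.448 = 16.767
Arc 3: start y=0.000, vy=16.767 → t=3.353, apex=14.057, x_land=161.946, impact vy=-16.767
  bounce: vy ← 0.82·16.767 = 13.749
Arc 4: start y=0.000, vy=13.749 → t=2.750, apex=9.452, x_land=198.326, impact vy=-13.749
  bounce: vy ← 0.82·13.749 = 11.274

1 4.798 31.092 63.473
2 4.090 20.906 117.579
3 3.353 14.057 161.946
4 2.750 9.452 198.326
final: 198.326 11.274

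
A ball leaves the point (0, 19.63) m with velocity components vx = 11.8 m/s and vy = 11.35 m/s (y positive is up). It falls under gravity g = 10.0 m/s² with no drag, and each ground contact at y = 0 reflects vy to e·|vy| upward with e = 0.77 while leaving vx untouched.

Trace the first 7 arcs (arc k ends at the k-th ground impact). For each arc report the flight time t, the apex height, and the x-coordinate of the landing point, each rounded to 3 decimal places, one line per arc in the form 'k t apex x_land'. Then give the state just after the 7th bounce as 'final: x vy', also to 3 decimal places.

Arc 1: start y=19.630, vy=11.350 → t=3.418, apex=26.071, x_land=40.338, impact vy=-22.835
  bounce: vy ← 0.77·22.835 = 17.583
Arc 2: start y=0.000, vy=17.583 → t=3.517, apex=15.458, x_land=81.833, impact vy=-17.583
  bounce: vy ← 0.77·17.583 = 13.539
Arc 3: start y=0.000, vy=13.539 → t=2.708, apex=9.165, x_land=113.784, impact vy=-13.539
  bounce: vy ← 0.77·13.539 = 10.425
Arc 4: start y=0.000, vy=10.425 → t=2.085, apex=5.434, x_land=138.387, impact vy=-10.425
  bounce: vy ← 0.77·10.425 = 8.027
Arc 5: start y=0.000, vy=8.027 → t=1.605, apex=3.222, x_land=157.331, impact vy=-8.027
  bounce: vy ← 0.77·8.027 = 6.181
Arc 6: start y=0.000, vy=6.181 → t=1.236, apex=1.910, x_land=171.918, impact vy=-6.181
  bounce: vy ← 0.77·6.181 = 4.759
Arc 7: start y=0.000, vy=4.759 → t=0.952, apex=1.133, x_land=183.149, impact vy=-4.759
  bounce: vy ← 0.77·4.759 = 3.665

1 3.418 26.071 40.338
2 3.517 15.458 81.833
3 2.708 9.165 113.784
4 2.085 5.434 138.387
5 1.605 3.222 157.331
6 1.236 1.910 171.918
7 0.952 1.133 183.149
final: 183.149 3.665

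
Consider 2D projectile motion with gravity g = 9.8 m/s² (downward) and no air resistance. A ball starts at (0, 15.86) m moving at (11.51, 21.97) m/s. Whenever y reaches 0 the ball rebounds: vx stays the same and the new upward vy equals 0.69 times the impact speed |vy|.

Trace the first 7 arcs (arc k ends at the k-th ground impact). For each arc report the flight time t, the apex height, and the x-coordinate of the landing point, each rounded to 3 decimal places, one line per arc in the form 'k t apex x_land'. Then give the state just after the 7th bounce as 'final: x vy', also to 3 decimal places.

1 5.116 40.487 58.889
2 3.967 19.276 104.546
3 2.737 9.177 136.050
4 1.889 4.369 157.787
5 1.303 2.080 172.786
6 0.899 0.990 183.135
7 0.620 0.472 190.276
final: 190.276 2.098

Arc 1: start y=15.860, vy=21.970 → t=5.116, apex=40.487, x_land=58.889, impact vy=-28.170
  bounce: vy ← 0.69·28.170 = 19.437
Arc 2: start y=0.000, vy=19.437 → t=3.967, apex=19.276, x_land=104.546, impact vy=-19.437
  bounce: vy ← 0.69·19.437 = 13.412
Arc 3: start y=0.000, vy=13.412 → t=2.737, apex=9.177, x_land=136.050, impact vy=-13.412
  bounce: vy ← 0.69·13.412 = 9.254
Arc 4: start y=0.000, vy=9.254 → t=1.889, apex=4.369, x_land=157.787, impact vy=-9.254
  bounce: vy ← 0.69·9.254 = 6.385
Arc 5: start y=0.000, vy=6.385 → t=1.303, apex=2.080, x_land=172.786, impact vy=-6.385
  bounce: vy ← 0.69·6.385 = 4.406
Arc 6: start y=0.000, vy=4.406 → t=0.899, apex=0.990, x_land=183.135, impact vy=-4.406
  bounce: vy ← 0.69·4.406 = 3.040
Arc 7: start y=0.000, vy=3.040 → t=0.620, apex=0.472, x_land=190.276, impact vy=-3.040
  bounce: vy ← 0.69·3.040 = 2.098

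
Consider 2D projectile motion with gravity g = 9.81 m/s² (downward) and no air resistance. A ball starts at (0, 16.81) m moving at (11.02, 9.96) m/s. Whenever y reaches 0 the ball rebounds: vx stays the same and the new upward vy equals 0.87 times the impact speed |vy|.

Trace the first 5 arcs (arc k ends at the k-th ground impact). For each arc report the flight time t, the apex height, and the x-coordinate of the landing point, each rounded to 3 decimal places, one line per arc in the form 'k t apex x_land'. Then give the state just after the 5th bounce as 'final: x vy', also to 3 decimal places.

Arc 1: start y=16.810, vy=9.960 → t=3.127, apex=21.866, x_land=34.456, impact vy=-20.713
  bounce: vy ← 0.87·20.713 = 18.020
Arc 2: start y=0.000, vy=18.020 → t=3.674, apex=16.550, x_land=74.941, impact vy=-18.020
  bounce: vy ← 0.87·18.020 = 15.677
Arc 3: start y=0.000, vy=15.677 → t=3.196, apex=12.527, x_land=110.163, impact vy=-15.677
  bounce: vy ← 0.87·15.677 = 13.639
Arc 4: start y=0.000, vy=13.639 → t=2.781, apex=9.482, x_land=140.807, impact vy=-13.639
  bounce: vy ← 0.87·13.639 = 11.866
Arc 5: start y=0.000, vy=11.866 → t=2.419, apex=7.177, x_land=167.466, impact vy=-11.866
  bounce: vy ← 0.87·11.866 = 10.324

1 3.127 21.866 34.456
2 3.674 16.550 74.941
3 3.196 12.527 110.163
4 2.781 9.482 140.807
5 2.419 7.177 167.466
final: 167.466 10.324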